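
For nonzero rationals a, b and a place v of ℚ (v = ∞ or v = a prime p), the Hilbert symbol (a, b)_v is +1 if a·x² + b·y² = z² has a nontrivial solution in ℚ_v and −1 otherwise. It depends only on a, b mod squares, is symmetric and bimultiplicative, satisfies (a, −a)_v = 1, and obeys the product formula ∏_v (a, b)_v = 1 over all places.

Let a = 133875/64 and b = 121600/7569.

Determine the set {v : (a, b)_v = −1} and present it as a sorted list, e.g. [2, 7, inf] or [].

Mod squares: a ≡ 595, b ≡ 19. Check v ∈ {∞, 2, 3, 5, 7, 17, 19, 29}.
v=2: v_2(a)=-6, v_2(b)=8; units ≡ 3, 3 (mod 8); ε·ε+αω+βω = 1·1+-6·1+8·1 ≡ 1  ⇒  (a,b)_2 = -1.
v=∞: 595 > 0 and 19 > 0  ⇒  (a,b)_∞ = +1.
v=19: a=19^0·(≡11), b=19^1·(≡5) mod 19; (11|19)=+1, (5|19)=+1; (−1)^{0·1·9}·(+1)^1·(+1)^0 = +1.
v=5: a=5^3·(≡4), b=5^2·(≡1) mod 5; (4|5)=+1, (1|5)=+1; (−1)^{3·2·2}·(+1)^2·(+1)^3 = +1.
v=17: a=17^1·(≡16), b=17^0·(≡4) mod 17; (16|17)=+1, (4|17)=+1; (−1)^{1·0·8}·(+1)^0·(+1)^1 = +1.
v=7: a=7^1·(≡1), b=7^0·(≡5) mod 7; (1|7)=+1, (5|7)=-1; (−1)^{1·0·3}·(+1)^0·(-1)^1 = -1.
v=3: a=3^2·(≡1), b=3^-2·(≡1) mod 3; (1|3)=+1, (1|3)=+1; (−1)^{2·-2·1}·(+1)^-2·(+1)^2 = +1.
v=29: a=29^0·(≡26), b=29^-2·(≡10) mod 29; (26|29)=-1, (10|29)=-1; (−1)^{0·-2·14}·(-1)^-2·(-1)^0 = +1.
(595, 19 / ℚ) ramifies at {2, 7}: a division algebra.

[2, 7]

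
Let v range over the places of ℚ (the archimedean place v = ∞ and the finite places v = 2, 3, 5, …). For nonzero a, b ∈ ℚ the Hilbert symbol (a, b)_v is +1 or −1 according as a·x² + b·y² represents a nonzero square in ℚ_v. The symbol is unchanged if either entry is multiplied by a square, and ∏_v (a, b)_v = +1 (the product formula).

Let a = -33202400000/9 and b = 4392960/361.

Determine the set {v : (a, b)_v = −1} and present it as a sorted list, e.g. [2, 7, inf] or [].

[2, 7]

Mod squares: a ≡ -35, b ≡ 4290. Check v ∈ {∞, 2, 3, 5, 7, 11, 13, 19}.
v=7: a=7^3·(≡2), b=7^0·(≡3) mod 7; (2|7)=+1, (3|7)=-1; (−1)^{3·0·3}·(+1)^0·(-1)^3 = -1.
v=∞: -35 < 0 and 4290 > 0  ⇒  (a,b)_∞ = +1.
v=11: a=11^2·(≡3), b=11^1·(≡3) mod 11; (3|11)=+1, (3|11)=+1; (−1)^{2·1·5}·(+1)^1·(+1)^2 = +1.
v=19: a=19^0·(≡13), b=19^-2·(≡8) mod 19; (13|19)=-1, (8|19)=-1; (−1)^{0·-2·9}·(-1)^-2·(-1)^0 = +1.
v=2: v_2(a)=8, v_2(b)=11; units ≡ 5, 1 (mod 8); ε·ε+αω+βω = 0·0+8·0+11·1 ≡ 1  ⇒  (a,b)_2 = -1.
v=3: a=3^-2·(≡1), b=3^1·(≡2) mod 3; (1|3)=+1, (2|3)=-1; (−1)^{-2·1·1}·(+1)^1·(-1)^-2 = +1.
v=5: a=5^5·(≡3), b=5^1·(≡2) mod 5; (3|5)=-1, (2|5)=-1; (−1)^{5·1·2}·(-1)^1·(-1)^5 = +1.
v=13: a=13^0·(≡4), b=13^1·(≡5) mod 13; (4|13)=+1, (5|13)=-1; (−1)^{0·1·6}·(+1)^1·(-1)^0 = +1.
Ram(-35, 4290) = {2, 7}; no ℚ_2-point on the conic.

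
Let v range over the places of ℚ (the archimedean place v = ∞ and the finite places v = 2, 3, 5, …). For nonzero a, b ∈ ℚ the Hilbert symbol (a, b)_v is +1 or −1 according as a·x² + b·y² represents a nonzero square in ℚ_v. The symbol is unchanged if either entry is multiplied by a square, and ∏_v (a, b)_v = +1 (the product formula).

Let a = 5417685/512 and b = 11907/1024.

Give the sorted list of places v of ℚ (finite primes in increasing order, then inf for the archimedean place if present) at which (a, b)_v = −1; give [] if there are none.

(a, b) ≡ (2730, 3) mod (ℚ^×)²; places V = {2, 3, 5, 7, 13, ∞}.
(a,b)_5: α=1, u≡1; β=0, v≡3 (mod 5); (1|5)=+1, (3|5)=-1; sign (−1)^0·+1^0·-1^1 = -1.
(a,b)_7: α=3, u≡3; β=2, v≡6 (mod 7); (3|7)=-1, (6|7)=-1; sign (−1)^0·-1^2·-1^3 = -1.
(a,b)_∞: sgn(2730)=+, sgn(3)=+, so +1.
(a,b)_13: α=1, u≡6; β=0, v≡9 (mod 13); (6|13)=-1, (9|13)=+1; sign (−1)^0·-1^0·+1^1 = +1.
(a,b)_3: α=5, u≡1; β=5, v≡1 (mod 3); (1|3)=+1, (1|3)=+1; sign (−1)^1·+1^5·+1^5 = -1.
(a,b)_2: α=-9, β=-10; u≡5, v≡3 (mod 8); ε(u)ε(v)=0·1, αω(v)=-9·1, βω(u)=-10·1; sum ≡ 1  ⇒  -1.
|Ram(2730, 3)| = 4, even; anisotropic at {2, 3, 5, 7}.

[2, 3, 5, 7]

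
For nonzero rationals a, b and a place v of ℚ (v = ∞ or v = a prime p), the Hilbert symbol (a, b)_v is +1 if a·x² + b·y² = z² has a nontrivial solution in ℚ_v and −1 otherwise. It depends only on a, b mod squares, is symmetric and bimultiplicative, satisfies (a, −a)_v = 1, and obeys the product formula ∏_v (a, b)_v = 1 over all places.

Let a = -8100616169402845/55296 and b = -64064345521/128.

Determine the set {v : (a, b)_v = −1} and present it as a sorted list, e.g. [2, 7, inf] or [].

[5, 11, 17, 19, 31, inf]

Mod squares: a ≡ -75998670, b ≡ -24242. Check v ∈ {∞, 2, 3, 5, 11, 17, 19, 23, 31}.
v=23: a=23^1·(≡7), b=23^1·(≡9) mod 23; (7|23)=-1, (9|23)=+1; (−1)^{1·1·11}·(-1)^1·(+1)^1 = +1.
v=3: a=3^-3·(≡1), b=3^0·(≡1) mod 3; (1|3)=+1, (1|3)=+1; (−1)^{-3·0·1}·(+1)^0·(+1)^-3 = +1.
v=19: a=19^3·(≡6), b=19^2·(≡13) mod 19; (6|19)=+1, (13|19)=-1; (−1)^{3·2·9}·(+1)^2·(-1)^3 = -1.
v=5: a=5^1·(≡1), b=5^0·(≡3) mod 5; (1|5)=+1, (3|5)=-1; (−1)^{1·0·2}·(+1)^0·(-1)^1 = -1.
v=31: a=31^1·(≡26), b=31^1·(≡13) mod 31; (26|31)=-1, (13|31)=-1; (−1)^{1·1·15}·(-1)^1·(-1)^1 = -1.
v=17: a=17^1·(≡10), b=17^1·(≡15) mod 17; (10|17)=-1, (15|17)=+1; (−1)^{1·1·8}·(-1)^1·(+1)^1 = -1.
v=∞: -75998670 < 0 and -24242 < 0  ⇒  (a,b)_∞ = -1.
v=11: a=11^7·(≡3), b=11^4·(≡6) mod 11; (3|11)=+1, (6|11)=-1; (−1)^{7·4·5}·(+1)^4·(-1)^7 = -1.
v=2: v_2(a)=-11, v_2(b)=-7; units ≡ 1, 7 (mod 8); ε·ε+αω+βω = 0·1+-11·0+-7·0 ≡ 0  ⇒  (a,b)_2 = +1.
Ram(-75998670, -24242) = {5, 11, 17, 19, 31, ∞}; no ℚ_5-point on the conic.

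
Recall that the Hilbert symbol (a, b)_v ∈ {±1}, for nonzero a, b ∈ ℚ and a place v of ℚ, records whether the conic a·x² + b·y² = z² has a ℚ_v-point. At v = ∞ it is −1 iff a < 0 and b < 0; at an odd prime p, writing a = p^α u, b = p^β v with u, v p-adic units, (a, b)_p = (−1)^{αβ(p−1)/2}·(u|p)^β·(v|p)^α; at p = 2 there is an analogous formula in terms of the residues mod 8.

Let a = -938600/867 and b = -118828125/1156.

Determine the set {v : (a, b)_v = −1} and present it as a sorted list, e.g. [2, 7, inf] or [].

Mod squares: a ≡ -78, b ≡ -5. Check v ∈ {∞, 2, 3, 5, 13, 17, 19}.
v=5: a=5^2·(≡3), b=5^7·(≡4) mod 5; (3|5)=-1, (4|5)=+1; (−1)^{2·7·2}·(-1)^7·(+1)^2 = -1.
v=2: v_2(a)=3, v_2(b)=-2; units ≡ 1, 3 (mod 8); ε·ε+αω+βω = 0·1+3·1+-2·0 ≡ 1  ⇒  (a,b)_2 = -1.
v=∞: -78 < 0 and -5 < 0  ⇒  (a,b)_∞ = -1.
v=19: a=19^2·(≡5), b=19^0·(≡18) mod 19; (5|19)=+1, (18|19)=-1; (−1)^{2·0·9}·(+1)^0·(-1)^2 = +1.
v=17: a=17^-2·(≡7), b=17^-2·(≡14) mod 17; (7|17)=-1, (14|17)=-1; (−1)^{-2·-2·8}·(-1)^-2·(-1)^-2 = +1.
v=3: a=3^-1·(≡1), b=3^2·(≡1) mod 3; (1|3)=+1, (1|3)=+1; (−1)^{-1·2·1}·(+1)^2·(+1)^-1 = +1.
v=13: a=13^1·(≡6), b=13^2·(≡7) mod 13; (6|13)=-1, (7|13)=-1; (−1)^{1·2·6}·(-1)^2·(-1)^1 = -1.
Ram(-78, -5) = {2, 5, 13, ∞}; no ℚ_2-point on the conic.

[2, 5, 13, inf]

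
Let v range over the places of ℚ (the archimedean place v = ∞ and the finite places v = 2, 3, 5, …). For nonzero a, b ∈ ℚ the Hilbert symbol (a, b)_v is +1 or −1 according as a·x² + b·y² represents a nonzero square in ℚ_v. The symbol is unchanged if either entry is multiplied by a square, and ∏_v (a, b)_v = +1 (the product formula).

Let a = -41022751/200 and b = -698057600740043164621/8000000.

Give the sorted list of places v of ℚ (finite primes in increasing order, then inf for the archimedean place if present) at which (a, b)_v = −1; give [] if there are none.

[2, 19, 37, inf]

Mod squares: a ≡ -13838, b ≡ -12122. Check v ∈ {∞, 2, 5, 7, 11, 13, 17, 19, 29, 37}.
v=19: a=19^0·(≡13), b=19^1·(≡15) mod 19; (13|19)=-1, (15|19)=-1; (−1)^{0·1·9}·(-1)^1·(-1)^0 = -1.
v=5: a=5^-2·(≡3), b=5^-6·(≡2) mod 5; (3|5)=-1, (2|5)=-1; (−1)^{-2·-6·2}·(-1)^-6·(-1)^-2 = +1.
v=37: a=37^1·(≡21), b=37^2·(≡18) mod 37; (21|37)=+1, (18|37)=-1; (−1)^{1·2·18}·(+1)^2·(-1)^1 = -1.
v=∞: -13838 < 0 and -12122 < 0  ⇒  (a,b)_∞ = -1.
v=13: a=13^0·(≡2), b=13^2·(≡7) mod 13; (2|13)=-1, (7|13)=-1; (−1)^{0·2·6}·(-1)^2·(-1)^0 = +1.
v=17: a=17^1·(≡1), b=17^2·(≡15) mod 17; (1|17)=+1, (15|17)=+1; (−1)^{1·2·8}·(+1)^2·(+1)^1 = +1.
v=7: a=7^2·(≡2), b=7^6·(≡4) mod 7; (2|7)=+1, (4|7)=+1; (−1)^{2·6·3}·(+1)^6·(+1)^2 = +1.
v=11: a=11^3·(≡6), b=11^5·(≡3) mod 11; (6|11)=-1, (3|11)=+1; (−1)^{3·5·5}·(-1)^5·(+1)^3 = +1.
v=29: a=29^0·(≡6), b=29^1·(≡10) mod 29; (6|29)=+1, (10|29)=-1; (−1)^{0·1·14}·(+1)^1·(-1)^0 = +1.
v=2: v_2(a)=-3, v_2(b)=-9; units ≡ 1, 3 (mod 8); ε·ε+αω+βω = 0·1+-3·1+-9·0 ≡ 1  ⇒  (a,b)_2 = -1.
(-13838, -12122 / ℚ) ramifies at {2, 19, 37, ∞}: a division algebra.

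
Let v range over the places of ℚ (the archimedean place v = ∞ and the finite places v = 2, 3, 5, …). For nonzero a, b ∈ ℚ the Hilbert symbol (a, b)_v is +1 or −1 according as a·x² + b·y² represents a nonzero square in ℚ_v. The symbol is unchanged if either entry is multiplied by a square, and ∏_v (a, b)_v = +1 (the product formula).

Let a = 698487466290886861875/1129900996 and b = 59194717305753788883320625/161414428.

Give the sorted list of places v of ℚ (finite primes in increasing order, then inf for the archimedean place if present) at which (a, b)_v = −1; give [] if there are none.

Mod squares: a ≡ 731, b ≡ 433650399. Check v ∈ {∞, 2, 3, 5, 7, 11, 13, 17, 19, 41, 43, 53}.
v=17: a=17^1·(≡9), b=17^1·(≡7) mod 17; (9|17)=+1, (7|17)=-1; (−1)^{1·1·8}·(+1)^1·(-1)^1 = -1.
v=7: a=7^-10·(≡5), b=7^-9·(≡4) mod 7; (5|7)=-1, (4|7)=+1; (−1)^{-10·-9·3}·(-1)^-9·(+1)^-10 = -1.
v=43: a=43^1·(≡14), b=43^1·(≡14) mod 43; (14|43)=+1, (14|43)=+1; (−1)^{1·1·21}·(+1)^1·(+1)^1 = -1.
v=2: v_2(a)=-2, v_2(b)=-2; units ≡ 3, 7 (mod 8); ε·ε+αω+βω = 1·1+-2·0+-2·1 ≡ 1  ⇒  (a,b)_2 = -1.
v=53: a=53^0·(≡36), b=53^1·(≡42) mod 53; (36|53)=+1, (42|53)=+1; (−1)^{0·1·26}·(+1)^1·(+1)^0 = +1.
v=∞: 731 > 0 and 433650399 > 0  ⇒  (a,b)_∞ = +1.
v=3: a=3^6·(≡2), b=3^7·(≡2) mod 3; (2|3)=-1, (2|3)=-1; (−1)^{6·7·1}·(-1)^7·(-1)^6 = -1.
v=41: a=41^2·(≡30), b=41^3·(≡3) mod 41; (30|41)=-1, (3|41)=-1; (−1)^{2·3·20}·(-1)^3·(-1)^2 = -1.
v=5: a=5^4·(≡4), b=5^4·(≡1) mod 5; (4|5)=+1, (1|5)=+1; (−1)^{4·4·2}·(+1)^4·(+1)^4 = +1.
v=19: a=19^2·(≡6), b=19^2·(≡9) mod 19; (6|19)=+1, (9|19)=+1; (−1)^{2·2·9}·(+1)^2·(+1)^2 = +1.
v=11: a=11^2·(≡4), b=11^2·(≡7) mod 11; (4|11)=+1, (7|11)=-1; (−1)^{2·2·5}·(+1)^2·(-1)^2 = +1.
v=13: a=13^4·(≡4), b=13^5·(≡12) mod 13; (4|13)=+1, (12|13)=+1; (−1)^{4·5·6}·(+1)^5·(+1)^4 = +1.
Ram(731, 433650399) = {2, 3, 7, 17, 41, 43}; no ℚ_2-point on the conic.

[2, 3, 7, 17, 41, 43]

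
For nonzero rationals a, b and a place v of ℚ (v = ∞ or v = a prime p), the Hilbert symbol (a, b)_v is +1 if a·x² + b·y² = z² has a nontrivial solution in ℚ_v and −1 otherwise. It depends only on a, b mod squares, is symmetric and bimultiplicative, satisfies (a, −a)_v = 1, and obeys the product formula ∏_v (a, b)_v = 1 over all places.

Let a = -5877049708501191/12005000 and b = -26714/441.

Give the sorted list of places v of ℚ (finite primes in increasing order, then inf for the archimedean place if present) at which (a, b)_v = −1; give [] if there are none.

[2, 17, 37, inf]

Mod squares: a ≡ -13838, b ≡ -74. Check v ∈ {∞, 2, 3, 5, 7, 11, 17, 19, 23, 37}.
v=2: v_2(a)=-3, v_2(b)=1; units ≡ 1, 3 (mod 8); ε·ε+αω+βω = 0·1+-3·1+1·0 ≡ 1  ⇒  (a,b)_2 = -1.
v=3: a=3^2·(≡1), b=3^-2·(≡1) mod 3; (1|3)=+1, (1|3)=+1; (−1)^{2·-2·1}·(+1)^-2·(+1)^2 = +1.
v=11: a=11^1·(≡2), b=11^0·(≡5) mod 11; (2|11)=-1, (5|11)=+1; (−1)^{1·0·5}·(-1)^0·(+1)^1 = +1.
v=37: a=37^3·(≡36), b=37^1·(≡31) mod 37; (36|37)=+1, (31|37)=-1; (−1)^{3·1·18}·(+1)^1·(-1)^3 = -1.
v=23: a=23^2·(≡16), b=23^0·(≡3) mod 23; (16|23)=+1, (3|23)=+1; (−1)^{2·0·11}·(+1)^0·(+1)^2 = +1.
v=7: a=7^-4·(≡2), b=7^-2·(≡6) mod 7; (2|7)=+1, (6|7)=-1; (−1)^{-4·-2·3}·(+1)^-2·(-1)^-4 = +1.
v=19: a=19^4·(≡12), b=19^2·(≡10) mod 19; (12|19)=-1, (10|19)=-1; (−1)^{4·2·9}·(-1)^2·(-1)^4 = +1.
v=5: a=5^-4·(≡3), b=5^0·(≡1) mod 5; (3|5)=-1, (1|5)=+1; (−1)^{-4·0·2}·(-1)^0·(+1)^-4 = +1.
v=∞: -13838 < 0 and -74 < 0  ⇒  (a,b)_∞ = -1.
v=17: a=17^1·(≡1), b=17^0·(≡7) mod 17; (1|17)=+1, (7|17)=-1; (−1)^{1·0·8}·(+1)^0·(-1)^1 = -1.
(-13838, -74 / ℚ) ramifies at {2, 17, 37, ∞}: a division algebra.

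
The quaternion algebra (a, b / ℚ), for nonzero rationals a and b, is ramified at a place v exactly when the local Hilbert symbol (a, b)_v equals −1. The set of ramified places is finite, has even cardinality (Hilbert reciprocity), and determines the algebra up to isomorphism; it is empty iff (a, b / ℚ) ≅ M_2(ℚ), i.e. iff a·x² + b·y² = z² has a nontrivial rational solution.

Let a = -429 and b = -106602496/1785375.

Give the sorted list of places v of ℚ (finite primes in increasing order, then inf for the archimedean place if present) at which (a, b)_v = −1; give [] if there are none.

[2, 3, 7, inf]

(a, b) ≡ (-429, -2310) mod (ℚ^×)²; places V = {2, 3, 5, 7, 11, 13, 23, ∞}.
(a,b)_23: α=0, u≡8; β=-2, v≡12 (mod 23); (8|23)=+1, (12|23)=+1; sign (−1)^0·+1^-2·+1^0 = +1.
(a,b)_∞: sgn(-429)=−, sgn(-2310)=−, so -1.
(a,b)_5: α=0, u≡1; β=-3, v≡3 (mod 5); (1|5)=+1, (3|5)=-1; sign (−1)^0·+1^-3·-1^0 = +1.
(a,b)_11: α=1, u≡5; β=1, v≡2 (mod 11); (5|11)=+1, (2|11)=-1; sign (−1)^1·+1^1·-1^1 = +1.
(a,b)_3: α=1, u≡1; β=-3, v≡1 (mod 3); (1|3)=+1, (1|3)=+1; sign (−1)^1·+1^-3·+1^1 = -1.
(a,b)_13: α=1, u≡6; β=2, v≡4 (mod 13); (6|13)=-1, (4|13)=+1; sign (−1)^0·-1^2·+1^1 = +1.
(a,b)_7: α=0, u≡5; β=1, v≡5 (mod 7); (5|7)=-1, (5|7)=-1; sign (−1)^0·-1^1·-1^0 = -1.
(a,b)_2: α=0, β=13; u≡3, v≡5 (mod 8); ε(u)ε(v)=1·0, αω(v)=0·1, βω(u)=13·1; sum ≡ 1  ⇒  -1.
|Ram(-429, -2310)| = 4, even; anisotropic at {2, 3, 7, ∞}.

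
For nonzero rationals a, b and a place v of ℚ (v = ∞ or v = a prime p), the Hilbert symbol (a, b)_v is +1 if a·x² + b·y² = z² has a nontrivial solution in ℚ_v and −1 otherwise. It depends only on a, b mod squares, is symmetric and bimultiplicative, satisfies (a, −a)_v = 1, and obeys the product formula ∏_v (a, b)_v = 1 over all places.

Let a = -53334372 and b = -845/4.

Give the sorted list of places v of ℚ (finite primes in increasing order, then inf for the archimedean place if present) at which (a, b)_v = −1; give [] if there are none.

Mod squares: a ≡ -273, b ≡ -5. Check v ∈ {∞, 2, 3, 5, 7, 13, 17}.
v=2: v_2(a)=2, v_2(b)=-2; units ≡ 7, 3 (mod 8); ε·ε+αω+βω = 1·1+2·1+-2·0 ≡ 1  ⇒  (a,b)_2 = -1.
v=∞: -273 < 0 and -5 < 0  ⇒  (a,b)_∞ = -1.
v=7: a=7^1·(≡3), b=7^0·(≡4) mod 7; (3|7)=-1, (4|7)=+1; (−1)^{1·0·3}·(-1)^0·(+1)^1 = +1.
v=13: a=13^3·(≡8), b=13^2·(≡2) mod 13; (8|13)=-1, (2|13)=-1; (−1)^{3·2·6}·(-1)^2·(-1)^3 = -1.
v=5: a=5^0·(≡3), b=5^1·(≡4) mod 5; (3|5)=-1, (4|5)=+1; (−1)^{0·1·2}·(-1)^1·(+1)^0 = -1.
v=3: a=3^1·(≡2), b=3^0·(≡1) mod 3; (2|3)=-1, (1|3)=+1; (−1)^{1·0·1}·(-1)^0·(+1)^1 = +1.
v=17: a=17^2·(≡4), b=17^0·(≡14) mod 17; (4|17)=+1, (14|17)=-1; (−1)^{2·0·8}·(+1)^0·(-1)^2 = +1.
|Ram(-273, -5)| = 4, even; anisotropic at {2, 5, 13, ∞}.

[2, 5, 13, inf]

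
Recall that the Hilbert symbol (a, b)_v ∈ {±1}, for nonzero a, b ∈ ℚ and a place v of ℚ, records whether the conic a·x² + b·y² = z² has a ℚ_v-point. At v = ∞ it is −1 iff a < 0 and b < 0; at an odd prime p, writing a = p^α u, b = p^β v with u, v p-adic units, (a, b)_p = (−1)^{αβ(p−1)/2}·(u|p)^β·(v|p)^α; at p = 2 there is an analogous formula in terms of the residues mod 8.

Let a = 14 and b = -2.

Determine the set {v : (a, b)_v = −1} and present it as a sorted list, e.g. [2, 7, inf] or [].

[2, 7]

Mod squares: a ≡ 14, b ≡ -2. Check v ∈ {∞, 2, 7}.
v=∞: 14 > 0 and -2 < 0  ⇒  (a,b)_∞ = +1.
v=2: v_2(a)=1, v_2(b)=1; units ≡ 7, 7 (mod 8); ε·ε+αω+βω = 1·1+1·0+1·0 ≡ 1  ⇒  (a,b)_2 = -1.
v=7: a=7^1·(≡2), b=7^0·(≡5) mod 7; (2|7)=+1, (5|7)=-1; (−1)^{1·0·3}·(+1)^0·(-1)^1 = -1.
|Ram(14, -2)| = 2, even; anisotropic at {2, 7}.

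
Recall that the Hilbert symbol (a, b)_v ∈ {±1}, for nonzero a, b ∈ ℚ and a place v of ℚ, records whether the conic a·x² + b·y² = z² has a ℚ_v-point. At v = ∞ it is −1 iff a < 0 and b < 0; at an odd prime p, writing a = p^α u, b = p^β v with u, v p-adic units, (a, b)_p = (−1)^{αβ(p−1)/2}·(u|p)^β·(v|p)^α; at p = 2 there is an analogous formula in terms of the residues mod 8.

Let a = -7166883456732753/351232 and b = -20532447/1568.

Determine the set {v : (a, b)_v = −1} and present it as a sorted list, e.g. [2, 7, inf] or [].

[13, 17, 37, inf]

Mod squares: a ≡ -119, b ≡ -506974. Check v ∈ {∞, 2, 3, 7, 13, 17, 31, 37}.
v=31: a=31^2·(≡9), b=31^1·(≡16) mod 31; (9|31)=+1, (16|31)=+1; (−1)^{2·1·15}·(+1)^1·(+1)^2 = +1.
v=37: a=37^2·(≡2), b=37^1·(≡34) mod 37; (2|37)=-1, (34|37)=+1; (−1)^{2·1·18}·(-1)^1·(+1)^2 = -1.
v=7: a=7^-3·(≡1), b=7^-2·(≡4) mod 7; (1|7)=+1, (4|7)=+1; (−1)^{-3·-2·3}·(+1)^-2·(+1)^-3 = +1.
v=3: a=3^8·(≡1), b=3^4·(≡2) mod 3; (1|3)=+1, (2|3)=-1; (−1)^{8·4·1}·(+1)^4·(-1)^8 = +1.
v=∞: -119 < 0 and -506974 < 0  ⇒  (a,b)_∞ = -1.
v=17: a=17^3·(≡6), b=17^1·(≡2) mod 17; (6|17)=-1, (2|17)=+1; (−1)^{3·1·8}·(-1)^1·(+1)^3 = -1.
v=2: v_2(a)=-10, v_2(b)=-5; units ≡ 1, 1 (mod 8); ε·ε+αω+βω = 0·0+-10·0+-5·0 ≡ 0  ⇒  (a,b)_2 = +1.
v=13: a=13^2·(≡5), b=13^1·(≡2) mod 13; (5|13)=-1, (2|13)=-1; (−1)^{2·1·6}·(-1)^1·(-1)^2 = -1.
|Ram(-119, -506974)| = 4, even; anisotropic at {13, 17, 37, ∞}.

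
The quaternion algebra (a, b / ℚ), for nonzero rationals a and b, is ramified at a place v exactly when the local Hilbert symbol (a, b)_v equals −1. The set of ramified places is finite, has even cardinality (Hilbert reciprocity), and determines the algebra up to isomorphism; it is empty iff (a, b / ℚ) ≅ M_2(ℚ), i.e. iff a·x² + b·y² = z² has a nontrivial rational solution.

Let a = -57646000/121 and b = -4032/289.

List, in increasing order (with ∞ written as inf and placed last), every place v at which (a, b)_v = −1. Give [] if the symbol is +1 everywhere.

(a, b) ≡ (-144115, -7) mod (ℚ^×)²; places V = {2, 3, 5, 7, 11, 17, 19, 37, 41, ∞}.
(a,b)_2: α=4, β=6; u≡5, v≡1 (mod 8); ε(u)ε(v)=0·0, αω(v)=4·0, βω(u)=6·1; sum ≡ 0  ⇒  +1.
(a,b)_37: α=1, u≡7; β=0, v≡21 (mod 37); (7|37)=+1, (21|37)=+1; sign (−1)^0·+1^0·+1^1 = +1.
(a,b)_3: α=0, u≡2; β=2, v≡2 (mod 3); (2|3)=-1, (2|3)=-1; sign (−1)^0·-1^2·-1^0 = +1.
(a,b)_17: α=0, u≡7; β=-2, v≡14 (mod 17); (7|17)=-1, (14|17)=-1; sign (−1)^0·-1^-2·-1^0 = +1.
(a,b)_7: α=0, u≡4; β=1, v≡6 (mod 7); (4|7)=+1, (6|7)=-1; sign (−1)^0·+1^1·-1^0 = +1.
(a,b)_5: α=3, u≡2; β=0, v≡2 (mod 5); (2|5)=-1, (2|5)=-1; sign (−1)^0·-1^0·-1^3 = -1.
(a,b)_∞: sgn(-144115)=−, sgn(-7)=−, so -1.
(a,b)_41: α=1, u≡14; β=0, v≡34 (mod 41); (14|41)=-1, (34|41)=-1; sign (−1)^0·-1^0·-1^1 = -1.
(a,b)_19: α=1, u≡13; β=0, v≡18 (mod 19); (13|19)=-1, (18|19)=-1; sign (−1)^0·-1^0·-1^1 = -1.
(a,b)_11: α=-2, u≡6; β=0, v≡9 (mod 11); (6|11)=-1, (9|11)=+1; sign (−1)^0·-1^0·+1^-2 = +1.
|Ram(-144115, -7)| = 4, even; anisotropic at {5, 19, 41, ∞}.

[5, 19, 41, inf]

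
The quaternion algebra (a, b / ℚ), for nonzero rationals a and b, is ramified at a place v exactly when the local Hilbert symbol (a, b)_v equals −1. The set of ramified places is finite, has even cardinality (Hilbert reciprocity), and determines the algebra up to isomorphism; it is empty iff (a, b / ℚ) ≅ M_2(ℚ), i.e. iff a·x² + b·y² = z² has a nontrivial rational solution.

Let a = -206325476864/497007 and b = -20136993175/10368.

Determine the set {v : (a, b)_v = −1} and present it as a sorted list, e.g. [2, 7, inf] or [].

(a, b) ≡ (-22041682, -958334) mod (ℚ^×)²; places V = {2, 3, 5, 7, 13, 23, 29, 31, 41, ∞}.
(a,b)_31: α=1, u≡14; β=1, v≡26 (mod 31); (14|31)=+1, (26|31)=-1; sign (−1)^1·+1^1·-1^1 = +1.
(a,b)_41: α=1, u≡37; β=3, v≡10 (mod 41); (37|41)=+1, (10|41)=+1; sign (−1)^0·+1^3·+1^1 = +1.
(a,b)_13: α=1, u≡7; β=1, v≡6 (mod 13); (7|13)=-1, (6|13)=-1; sign (−1)^0·-1^1·-1^1 = +1.
(a,b)_23: α=-1, u≡17; β=0, v≡11 (mod 23); (17|23)=-1, (11|23)=-1; sign (−1)^0·-1^0·-1^-1 = -1.
(a,b)_∞: sgn(-22041682)=−, sgn(-958334)=−, so -1.
(a,b)_7: α=-4, u≡1; β=0, v≡2 (mod 7); (1|7)=+1, (2|7)=+1; sign (−1)^0·+1^0·+1^-4 = +1.
(a,b)_29: α=3, u≡15; β=1, v≡27 (mod 29); (15|29)=-1, (27|29)=-1; sign (−1)^0·-1^1·-1^3 = +1.
(a,b)_5: α=0, u≡3; β=2, v≡1 (mod 5); (3|5)=-1, (1|5)=+1; sign (−1)^0·-1^2·+1^0 = +1.
(a,b)_3: α=-2, u≡2; β=-4, v≡1 (mod 3); (2|3)=-1, (1|3)=+1; sign (−1)^0·-1^-4·+1^-2 = +1.
(a,b)_2: α=9, β=-7; u≡7, v≡1 (mod 8); ε(u)ε(v)=1·0, αω(v)=9·0, βω(u)=-7·0; sum ≡ 0  ⇒  +1.
Ram(-22041682, -958334) = {23, ∞}; no ℚ_23-point on the conic.

[23, inf]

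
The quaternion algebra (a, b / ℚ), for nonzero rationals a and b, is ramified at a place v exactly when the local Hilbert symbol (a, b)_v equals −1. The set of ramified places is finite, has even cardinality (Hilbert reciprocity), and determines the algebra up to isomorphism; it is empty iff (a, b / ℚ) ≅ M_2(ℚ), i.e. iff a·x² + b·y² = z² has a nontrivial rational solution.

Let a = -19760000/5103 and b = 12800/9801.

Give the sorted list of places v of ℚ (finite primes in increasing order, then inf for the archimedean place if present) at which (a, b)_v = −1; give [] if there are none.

Mod squares: a ≡ -3458, b ≡ 2. Check v ∈ {∞, 2, 3, 5, 7, 11, 13, 19}.
v=2: v_2(a)=7, v_2(b)=9; units ≡ 7, 1 (mod 8); ε·ε+αω+βω = 1·0+7·0+9·0 ≡ 0  ⇒  (a,b)_2 = +1.
v=5: a=5^4·(≡3), b=5^2·(≡2) mod 5; (3|5)=-1, (2|5)=-1; (−1)^{4·2·2}·(-1)^2·(-1)^4 = +1.
v=11: a=11^0·(≡7), b=11^-2·(≡10) mod 11; (7|11)=-1, (10|11)=-1; (−1)^{0·-2·5}·(-1)^-2·(-1)^0 = +1.
v=∞: -3458 < 0 and 2 > 0  ⇒  (a,b)_∞ = +1.
v=13: a=13^1·(≡11), b=13^0·(≡5) mod 13; (11|13)=-1, (5|13)=-1; (−1)^{1·0·6}·(-1)^0·(-1)^1 = -1.
v=7: a=7^-1·(≡6), b=7^0·(≡4) mod 7; (6|7)=-1, (4|7)=+1; (−1)^{-1·0·3}·(-1)^0·(+1)^-1 = +1.
v=3: a=3^-6·(≡1), b=3^-4·(≡2) mod 3; (1|3)=+1, (2|3)=-1; (−1)^{-6·-4·1}·(+1)^-4·(-1)^-6 = +1.
v=19: a=19^1·(≡2), b=19^0·(≡2) mod 19; (2|19)=-1, (2|19)=-1; (−1)^{1·0·9}·(-1)^0·(-1)^1 = -1.
Ram(-3458, 2) = {13, 19}; no ℚ_13-point on the conic.

[13, 19]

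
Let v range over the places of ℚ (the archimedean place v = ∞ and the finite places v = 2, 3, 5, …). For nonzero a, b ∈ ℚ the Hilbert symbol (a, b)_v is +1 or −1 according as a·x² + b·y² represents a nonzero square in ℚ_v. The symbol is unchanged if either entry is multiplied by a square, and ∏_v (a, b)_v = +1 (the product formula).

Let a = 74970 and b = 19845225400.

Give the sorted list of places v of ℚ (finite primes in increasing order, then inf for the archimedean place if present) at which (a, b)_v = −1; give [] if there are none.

(a, b) ≡ (170, 286) mod (ℚ^×)²; places V = {2, 3, 5, 7, 11, 13, 17, ∞}.
(a,b)_3: α=2, u≡2; β=0, v≡1 (mod 3); (2|3)=-1, (1|3)=+1; sign (−1)^0·-1^0·+1^2 = +1.
(a,b)_5: α=1, u≡4; β=2, v≡1 (mod 5); (4|5)=+1, (1|5)=+1; sign (−1)^0·+1^2·+1^1 = +1.
(a,b)_17: α=1, u≡7; β=2, v≡7 (mod 17); (7|17)=-1, (7|17)=-1; sign (−1)^0·-1^2·-1^1 = -1.
(a,b)_2: α=1, β=3; u≡5, v≡7 (mod 8); ε(u)ε(v)=0·1, αω(v)=1·0, βω(u)=3·1; sum ≡ 1  ⇒  -1.
(a,b)_7: α=2, u≡4; β=4, v≡3 (mod 7); (4|7)=+1, (3|7)=-1; sign (−1)^0·+1^4·-1^2 = +1.
(a,b)_13: α=0, u≡12; β=1, v≡3 (mod 13); (12|13)=+1, (3|13)=+1; sign (−1)^0·+1^1·+1^0 = +1.
(a,b)_11: α=0, u≡5; β=1, v≡3 (mod 11); (5|11)=+1, (3|11)=+1; sign (−1)^0·+1^1·+1^0 = +1.
(a,b)_∞: sgn(170)=+, sgn(286)=+, so +1.
(170, 286 / ℚ) ramifies at {2, 17}: a division algebra.

[2, 17]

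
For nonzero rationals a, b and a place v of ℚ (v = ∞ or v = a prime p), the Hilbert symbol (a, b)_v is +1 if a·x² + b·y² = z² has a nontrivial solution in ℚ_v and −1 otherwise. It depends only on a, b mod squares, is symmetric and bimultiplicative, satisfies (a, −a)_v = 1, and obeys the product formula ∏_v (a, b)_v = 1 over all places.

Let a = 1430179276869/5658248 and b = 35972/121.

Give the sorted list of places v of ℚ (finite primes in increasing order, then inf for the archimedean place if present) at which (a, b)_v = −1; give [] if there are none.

Mod squares: a ≡ 42, b ≡ 17. Check v ∈ {∞, 2, 3, 7, 11, 17, 23, 29, 43}.
v=2: v_2(a)=-3, v_2(b)=2; units ≡ 5, 1 (mod 8); ε·ε+αω+βω = 0·0+-3·0+2·1 ≡ 0  ⇒  (a,b)_2 = +1.
v=∞: 42 > 0 and 17 > 0  ⇒  (a,b)_∞ = +1.
v=3: a=3^3·(≡2), b=3^0·(≡2) mod 3; (2|3)=-1, (2|3)=-1; (−1)^{3·0·1}·(-1)^0·(-1)^3 = -1.
v=43: a=43^2·(≡22), b=43^0·(≡40) mod 43; (22|43)=-1, (40|43)=+1; (−1)^{2·0·21}·(-1)^0·(+1)^2 = +1.
v=11: a=11^0·(≡1), b=11^-2·(≡2) mod 11; (1|11)=+1, (2|11)=-1; (−1)^{0·-2·5}·(+1)^-2·(-1)^0 = +1.
v=7: a=7^3·(≡3), b=7^0·(≡3) mod 7; (3|7)=-1, (3|7)=-1; (−1)^{3·0·3}·(-1)^0·(-1)^3 = -1.
v=23: a=23^0·(≡14), b=23^2·(≡19) mod 23; (14|23)=-1, (19|23)=-1; (−1)^{0·2·11}·(-1)^2·(-1)^0 = +1.
v=17: a=17^4·(≡8), b=17^1·(≡4) mod 17; (8|17)=+1, (4|17)=+1; (−1)^{4·1·8}·(+1)^1·(+1)^4 = +1.
v=29: a=29^-4·(≡13), b=29^0·(≡14) mod 29; (13|29)=+1, (14|29)=-1; (−1)^{-4·0·14}·(+1)^0·(-1)^-4 = +1.
(42, 17 / ℚ) ramifies at {3, 7}: a division algebra.

[3, 7]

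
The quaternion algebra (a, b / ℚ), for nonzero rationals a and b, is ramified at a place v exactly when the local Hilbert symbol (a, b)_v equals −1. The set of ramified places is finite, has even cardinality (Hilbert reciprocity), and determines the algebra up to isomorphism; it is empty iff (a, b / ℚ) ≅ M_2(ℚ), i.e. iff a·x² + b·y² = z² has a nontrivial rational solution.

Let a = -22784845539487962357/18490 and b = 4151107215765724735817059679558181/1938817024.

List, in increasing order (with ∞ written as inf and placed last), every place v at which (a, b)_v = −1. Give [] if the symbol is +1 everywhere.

Mod squares: a ≡ -370, b ≡ 4152029. Check v ∈ {∞, 2, 3, 5, 7, 11, 17, 23, 37, 41, 43}.
v=5: a=5^-1·(≡1), b=5^0·(≡4) mod 5; (1|5)=+1, (4|5)=+1; (−1)^{-1·0·2}·(+1)^0·(+1)^-1 = +1.
v=37: a=37^3·(≡33), b=37^5·(≡28) mod 37; (33|37)=+1, (28|37)=+1; (−1)^{3·5·18}·(+1)^5·(+1)^3 = +1.
v=41: a=41^2·(≡1), b=41^3·(≡37) mod 41; (1|41)=+1, (37|41)=+1; (−1)^{2·3·20}·(+1)^3·(+1)^2 = +1.
v=11: a=11^0·(≡9), b=11^4·(≡2) mod 11; (9|11)=+1, (2|11)=-1; (−1)^{0·4·5}·(+1)^4·(-1)^0 = +1.
v=43: a=43^-2·(≡38), b=43^-2·(≡40) mod 43; (38|43)=+1, (40|43)=+1; (−1)^{-2·-2·21}·(+1)^-2·(+1)^-2 = +1.
v=3: a=3^6·(≡2), b=3^10·(≡2) mod 3; (2|3)=-1, (2|3)=-1; (−1)^{6·10·1}·(-1)^10·(-1)^6 = +1.
v=23: a=23^2·(≡17), b=23^3·(≡17) mod 23; (17|23)=-1, (17|23)=-1; (−1)^{2·3·11}·(-1)^3·(-1)^2 = -1.
v=∞: -370 < 0 and 4152029 > 0  ⇒  (a,b)_∞ = +1.
v=17: a=17^2·(≡8), b=17^3·(≡13) mod 17; (8|17)=+1, (13|17)=+1; (−1)^{2·3·8}·(+1)^3·(+1)^2 = +1.
v=2: v_2(a)=-1, v_2(b)=-20; units ≡ 7, 5 (mod 8); ε·ε+αω+βω = 1·0+-1·1+-20·0 ≡ 1  ⇒  (a,b)_2 = -1.
v=7: a=7^4·(≡2), b=7^5·(≡2) mod 7; (2|7)=+1, (2|7)=+1; (−1)^{4·5·3}·(+1)^5·(+1)^4 = +1.
(-370, 4152029 / ℚ) ramifies at {2, 23}: a division algebra.

[2, 23]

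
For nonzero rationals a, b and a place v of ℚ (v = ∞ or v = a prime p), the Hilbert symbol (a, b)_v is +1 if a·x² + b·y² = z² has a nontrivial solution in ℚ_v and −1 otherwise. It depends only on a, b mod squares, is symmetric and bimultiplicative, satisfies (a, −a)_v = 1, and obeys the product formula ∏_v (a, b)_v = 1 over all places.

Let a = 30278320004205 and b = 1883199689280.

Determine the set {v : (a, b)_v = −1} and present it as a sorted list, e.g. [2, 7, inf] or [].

Mod squares: a ≡ 17298645, b ≡ 823745. Check v ∈ {∞, 2, 3, 5, 7, 13, 19, 23, 29}.
v=19: a=19^1·(≡10), b=19^1·(≡17) mod 19; (10|19)=-1, (17|19)=+1; (−1)^{1·1·9}·(-1)^1·(+1)^1 = +1.
v=5: a=5^1·(≡1), b=5^1·(≡1) mod 5; (1|5)=+1, (1|5)=+1; (−1)^{1·1·2}·(+1)^1·(+1)^1 = +1.
v=3: a=3^7·(≡2), b=3^6·(≡2) mod 3; (2|3)=-1, (2|3)=-1; (−1)^{7·6·1}·(-1)^6·(-1)^7 = -1.
v=7: a=7^5·(≡4), b=7^2·(≡6) mod 7; (4|7)=+1, (6|7)=-1; (−1)^{5·2·3}·(+1)^2·(-1)^5 = -1.
v=2: v_2(a)=0, v_2(b)=6; units ≡ 5, 1 (mod 8); ε·ε+αω+βω = 0·0+0·0+6·1 ≡ 0  ⇒  (a,b)_2 = +1.
v=29: a=29^1·(≡20), b=29^1·(≡21) mod 29; (20|29)=+1, (21|29)=-1; (−1)^{1·1·14}·(+1)^1·(-1)^1 = -1.
v=∞: 17298645 > 0 and 823745 > 0  ⇒  (a,b)_∞ = +1.
v=13: a=13^1·(≡8), b=13^1·(≡9) mod 13; (8|13)=-1, (9|13)=+1; (−1)^{1·1·6}·(-1)^1·(+1)^1 = -1.
v=23: a=23^1·(≡21), b=23^1·(≡6) mod 23; (21|23)=-1, (6|23)=+1; (−1)^{1·1·11}·(-1)^1·(+1)^1 = +1.
|Ram(17298645, 823745)| = 4, even; anisotropic at {3, 7, 13, 29}.

[3, 7, 13, 29]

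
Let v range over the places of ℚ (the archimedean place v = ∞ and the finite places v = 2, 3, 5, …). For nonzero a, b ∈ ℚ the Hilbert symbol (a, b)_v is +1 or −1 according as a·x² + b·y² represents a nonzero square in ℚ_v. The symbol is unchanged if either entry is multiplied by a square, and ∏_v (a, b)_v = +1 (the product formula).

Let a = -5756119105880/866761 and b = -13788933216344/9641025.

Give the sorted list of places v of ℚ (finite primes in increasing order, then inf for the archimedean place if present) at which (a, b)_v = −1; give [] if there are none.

[13, inf]

Mod squares: a ≡ -116870, b ≡ -8294. Check v ∈ {∞, 2, 3, 5, 7, 11, 13, 19, 23, 29, 31, 37}.
v=31: a=31^1·(≡23), b=31^0·(≡28) mod 31; (23|31)=-1, (28|31)=+1; (−1)^{1·0·15}·(-1)^0·(+1)^1 = +1.
v=2: v_2(a)=3, v_2(b)=3; units ≡ 5, 5 (mod 8); ε·ε+αω+βω = 0·0+3·1+3·1 ≡ 0  ⇒  (a,b)_2 = +1.
v=37: a=37^0·(≡15), b=37^2·(≡19) mod 37; (15|37)=-1, (19|37)=-1; (−1)^{0·2·18}·(-1)^2·(-1)^0 = +1.
v=7: a=7^-4·(≡1), b=7^0·(≡4) mod 7; (1|7)=+1, (4|7)=+1; (−1)^{-4·0·3}·(+1)^0·(+1)^-4 = +1.
v=∞: -116870 < 0 and -8294 < 0  ⇒  (a,b)_∞ = -1.
v=5: a=5^1·(≡4), b=5^-2·(≡1) mod 5; (4|5)=+1, (1|5)=+1; (−1)^{1·-2·2}·(+1)^-2·(+1)^1 = +1.
v=13: a=13^1·(≡2), b=13^1·(≡4) mod 13; (2|13)=-1, (4|13)=+1; (−1)^{1·1·6}·(-1)^1·(+1)^1 = -1.
v=11: a=11^4·(≡9), b=11^1·(≡5) mod 11; (9|11)=+1, (5|11)=+1; (−1)^{4·1·5}·(+1)^1·(+1)^4 = +1.
v=23: a=23^0·(≡1), b=23^-2·(≡2) mod 23; (1|23)=+1, (2|23)=+1; (−1)^{0·-2·11}·(+1)^-2·(+1)^0 = +1.
v=19: a=19^-2·(≡12), b=19^2·(≡4) mod 19; (12|19)=-1, (4|19)=+1; (−1)^{-2·2·9}·(-1)^2·(+1)^-2 = +1.
v=29: a=29^3·(≡24), b=29^3·(≡22) mod 29; (24|29)=+1, (22|29)=+1; (−1)^{3·3·14}·(+1)^3·(+1)^3 = +1.
v=3: a=3^0·(≡1), b=3^-6·(≡1) mod 3; (1|3)=+1, (1|3)=+1; (−1)^{0·-6·1}·(+1)^-6·(+1)^0 = +1.
Ram(-116870, -8294) = {13, ∞}; no ℚ_13-point on the conic.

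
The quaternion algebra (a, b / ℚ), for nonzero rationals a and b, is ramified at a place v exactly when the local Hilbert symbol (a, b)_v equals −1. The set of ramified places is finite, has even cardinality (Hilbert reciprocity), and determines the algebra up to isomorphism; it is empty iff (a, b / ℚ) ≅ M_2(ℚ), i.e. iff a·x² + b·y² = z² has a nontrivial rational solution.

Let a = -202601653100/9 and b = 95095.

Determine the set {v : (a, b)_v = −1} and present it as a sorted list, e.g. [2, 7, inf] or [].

[7, 11, 13, 17]

(a, b) ≡ (-721259, 95095) mod (ℚ^×)²; places V = {2, 3, 5, 7, 11, 13, 17, 19, 29, 53, ∞}.
(a,b)_2: α=2, β=0; u≡5, v≡7 (mod 8); ε(u)ε(v)=0·1, αω(v)=2·0, βω(u)=0·1; sum ≡ 0  ⇒  +1.
(a,b)_53: α=2, u≡41; β=0, v≡13 (mod 53); (41|53)=-1, (13|53)=+1; sign (−1)^0·-1^0·+1^2 = +1.
(a,b)_17: α=1, u≡5; β=0, v≡14 (mod 17); (5|17)=-1, (14|17)=-1; sign (−1)^0·-1^0·-1^1 = -1.
(a,b)_∞: sgn(-721259)=−, sgn(95095)=+, so +1.
(a,b)_3: α=-2, u≡1; β=0, v≡1 (mod 3); (1|3)=+1, (1|3)=+1; sign (−1)^0·+1^0·+1^-2 = +1.
(a,b)_5: α=2, u≡4; β=1, v≡4 (mod 5); (4|5)=+1, (4|5)=+1; sign (−1)^0·+1^1·+1^2 = +1.
(a,b)_13: α=0, u≡7; β=1, v≡9 (mod 13); (7|13)=-1, (9|13)=+1; sign (−1)^0·-1^1·+1^0 = -1.
(a,b)_11: α=1, u≡7; β=1, v≡10 (mod 11); (7|11)=-1, (10|11)=-1; sign (−1)^1·-1^1·-1^1 = -1.
(a,b)_19: α=1, u≡11; β=1, v≡8 (mod 19); (11|19)=+1, (8|19)=-1; sign (−1)^1·+1^1·-1^1 = +1.
(a,b)_29: α=1, u≡17; β=0, v≡4 (mod 29); (17|29)=-1, (4|29)=+1; sign (−1)^0·-1^0·+1^1 = +1.
(a,b)_7: α=1, u≡6; β=1, v≡5 (mod 7); (6|7)=-1, (5|7)=-1; sign (−1)^1·-1^1·-1^1 = -1.
Ram(-721259, 95095) = {7, 11, 13, 17}; no ℚ_7-point on the conic.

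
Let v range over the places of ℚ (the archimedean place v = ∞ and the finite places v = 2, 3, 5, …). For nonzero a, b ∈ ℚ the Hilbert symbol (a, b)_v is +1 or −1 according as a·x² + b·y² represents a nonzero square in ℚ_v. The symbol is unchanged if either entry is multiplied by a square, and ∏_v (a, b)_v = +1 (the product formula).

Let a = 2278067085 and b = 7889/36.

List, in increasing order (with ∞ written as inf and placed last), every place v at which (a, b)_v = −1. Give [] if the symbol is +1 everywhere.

Mod squares: a ≡ 1085, b ≡ 161. Check v ∈ {∞, 2, 3, 5, 7, 23, 31}.
v=7: a=7^3·(≡2), b=7^3·(≡2) mod 7; (2|7)=+1, (2|7)=+1; (−1)^{3·3·3}·(+1)^3·(+1)^3 = -1.
v=31: a=31^1·(≡8), b=31^0·(≡3) mod 31; (8|31)=+1, (3|31)=-1; (−1)^{1·0·15}·(+1)^0·(-1)^1 = -1.
v=∞: 1085 > 0 and 161 > 0  ⇒  (a,b)_∞ = +1.
v=2: v_2(a)=0, v_2(b)=-2; units ≡ 5, 1 (mod 8); ε·ε+αω+βω = 0·0+0·0+-2·1 ≡ 0  ⇒  (a,b)_2 = +1.
v=5: a=5^1·(≡2), b=5^0·(≡4) mod 5; (2|5)=-1, (4|5)=+1; (−1)^{1·0·2}·(-1)^0·(+1)^1 = +1.
v=3: a=3^4·(≡2), b=3^-2·(≡2) mod 3; (2|3)=-1, (2|3)=-1; (−1)^{4·-2·1}·(-1)^-2·(-1)^4 = +1.
v=23: a=23^2·(≡6), b=23^1·(≡14) mod 23; (6|23)=+1, (14|23)=-1; (−1)^{2·1·11}·(+1)^1·(-1)^2 = +1.
|Ram(1085, 161)| = 2, even; anisotropic at {7, 31}.

[7, 31]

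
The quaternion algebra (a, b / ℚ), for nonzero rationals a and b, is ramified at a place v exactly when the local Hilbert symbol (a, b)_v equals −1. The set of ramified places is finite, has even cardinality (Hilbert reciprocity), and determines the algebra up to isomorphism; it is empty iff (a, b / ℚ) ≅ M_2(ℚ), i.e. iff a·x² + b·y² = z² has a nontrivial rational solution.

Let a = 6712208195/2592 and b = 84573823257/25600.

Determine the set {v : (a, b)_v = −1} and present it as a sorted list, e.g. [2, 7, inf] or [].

(a, b) ≡ (110945590, 1584937) mod (ℚ^×)²; places V = {2, 3, 5, 7, 11, 29, 31, 41, 43, ∞}.
(a,b)_5: α=1, u≡2; β=-2, v≡3 (mod 5); (2|5)=-1, (3|5)=-1; sign (−1)^0·-1^-2·-1^1 = -1.
(a,b)_2: α=-5, β=-10; u≡3, v≡1 (mod 8); ε(u)ε(v)=1·0, αω(v)=-5·0, βω(u)=-10·1; sum ≡ 0  ⇒  +1.
(a,b)_3: α=-4, u≡1; β=2, v≡1 (mod 3); (1|3)=+1, (1|3)=+1; sign (−1)^0·+1^2·+1^-4 = +1.
(a,b)_41: α=1, u≡33; β=1, v≡13 (mod 41); (33|41)=+1, (13|41)=-1; sign (−1)^0·+1^1·-1^1 = -1.
(a,b)_11: α=2, u≡10; β=2, v≡8 (mod 11); (10|11)=-1, (8|11)=-1; sign (−1)^0·-1^2·-1^2 = +1.
(a,b)_7: α=1, u≡6; β=2, v≡2 (mod 7); (6|7)=-1, (2|7)=+1; sign (−1)^0·-1^2·+1^1 = +1.
(a,b)_∞: sgn(110945590)=+, sgn(1584937)=+, so +1.
(a,b)_43: α=1, u≡14; β=1, v≡19 (mod 43); (14|43)=+1, (19|43)=-1; sign (−1)^1·+1^1·-1^1 = +1.
(a,b)_31: α=1, u≡8; β=1, v≡28 (mod 31); (8|31)=+1, (28|31)=+1; sign (−1)^1·+1^1·+1^1 = -1.
(a,b)_29: α=1, u≡20; β=1, v≡10 (mod 29); (20|29)=+1, (10|29)=-1; sign (−1)^0·+1^1·-1^1 = -1.
|Ram(110945590, 1584937)| = 4, even; anisotropic at {5, 29, 31, 41}.

[5, 29, 31, 41]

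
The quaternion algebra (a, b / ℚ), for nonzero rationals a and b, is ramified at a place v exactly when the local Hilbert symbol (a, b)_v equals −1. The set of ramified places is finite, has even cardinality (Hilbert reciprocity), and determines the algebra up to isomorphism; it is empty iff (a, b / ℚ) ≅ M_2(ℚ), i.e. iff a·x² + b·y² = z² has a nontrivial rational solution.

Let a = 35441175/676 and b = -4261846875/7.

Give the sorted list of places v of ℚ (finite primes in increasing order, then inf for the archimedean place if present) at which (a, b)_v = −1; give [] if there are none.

[2, 3, 5, 7, 11, 17]

Mod squares: a ≡ 3927, b ≡ -1365. Check v ∈ {∞, 2, 3, 5, 7, 11, 13, 17, 19}.
v=3: a=3^1·(≡1), b=3^1·(≡1) mod 3; (1|3)=+1, (1|3)=+1; (−1)^{1·1·1}·(+1)^1·(+1)^1 = -1.
v=13: a=13^-2·(≡4), b=13^1·(≡4) mod 13; (4|13)=+1, (4|13)=+1; (−1)^{-2·1·6}·(+1)^1·(+1)^-2 = +1.
v=5: a=5^2·(≡2), b=5^5·(≡2) mod 5; (2|5)=-1, (2|5)=-1; (−1)^{2·5·2}·(-1)^5·(-1)^2 = -1.
v=2: v_2(a)=-2, v_2(b)=0; units ≡ 7, 3 (mod 8); ε·ε+αω+βω = 1·1+-2·1+0·0 ≡ 1  ⇒  (a,b)_2 = -1.
v=∞: 3927 > 0 and -1365 < 0  ⇒  (a,b)_∞ = +1.
v=19: a=19^2·(≡14), b=19^0·(≡2) mod 19; (14|19)=-1, (2|19)=-1; (−1)^{2·0·9}·(-1)^0·(-1)^2 = +1.
v=17: a=17^1·(≡5), b=17^2·(≡14) mod 17; (5|17)=-1, (14|17)=-1; (−1)^{1·2·8}·(-1)^2·(-1)^1 = -1.
v=7: a=7^1·(≡4), b=7^-1·(≡1) mod 7; (4|7)=+1, (1|7)=+1; (−1)^{1·-1·3}·(+1)^-1·(+1)^1 = -1.
v=11: a=11^1·(≡5), b=11^2·(≡10) mod 11; (5|11)=+1, (10|11)=-1; (−1)^{1·2·5}·(+1)^2·(-1)^1 = -1.
(3927, -1365 / ℚ) ramifies at {2, 3, 5, 7, 11, 17}: a division algebra.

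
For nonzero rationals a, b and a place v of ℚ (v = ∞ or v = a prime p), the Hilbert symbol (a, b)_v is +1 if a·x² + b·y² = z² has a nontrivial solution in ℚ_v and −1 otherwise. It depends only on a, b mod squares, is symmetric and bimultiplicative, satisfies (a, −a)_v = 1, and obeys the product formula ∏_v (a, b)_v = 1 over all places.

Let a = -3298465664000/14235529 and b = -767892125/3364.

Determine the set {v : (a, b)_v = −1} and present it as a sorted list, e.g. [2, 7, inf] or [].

Mod squares: a ≡ -1235, b ≡ -85085. Check v ∈ {∞, 2, 5, 7, 11, 13, 17, 19, 29}.
v=11: a=11^-2·(≡8), b=11^1·(≡5) mod 11; (8|11)=-1, (5|11)=+1; (−1)^{-2·1·5}·(-1)^1·(+1)^-2 = -1.
v=7: a=7^-6·(≡2), b=7^1·(≡2) mod 7; (2|7)=+1, (2|7)=+1; (−1)^{-6·1·3}·(+1)^1·(+1)^-6 = +1.
v=∞: -1235 < 0 and -85085 < 0  ⇒  (a,b)_∞ = -1.
v=2: v_2(a)=10, v_2(b)=-2; units ≡ 5, 3 (mod 8); ε·ε+αω+βω = 0·1+10·1+-2·1 ≡ 0  ⇒  (a,b)_2 = +1.
v=19: a=19^3·(≡6), b=19^2·(≡1) mod 19; (6|19)=+1, (1|19)=+1; (−1)^{3·2·9}·(+1)^2·(+1)^3 = +1.
v=17: a=17^2·(≡3), b=17^1·(≡10) mod 17; (3|17)=-1, (10|17)=-1; (−1)^{2·1·8}·(-1)^1·(-1)^2 = -1.
v=5: a=5^3·(≡2), b=5^3·(≡2) mod 5; (2|5)=-1, (2|5)=-1; (−1)^{3·3·2}·(-1)^3·(-1)^3 = +1.
v=13: a=13^1·(≡12), b=13^1·(≡6) mod 13; (12|13)=+1, (6|13)=-1; (−1)^{1·1·6}·(+1)^1·(-1)^1 = -1.
v=29: a=29^0·(≡15), b=29^-2·(≡16) mod 29; (15|29)=-1, (16|29)=+1; (−1)^{0·-2·14}·(-1)^-2·(+1)^0 = +1.
(-1235, -85085 / ℚ) ramifies at {11, 13, 17, ∞}: a division algebra.

[11, 13, 17, inf]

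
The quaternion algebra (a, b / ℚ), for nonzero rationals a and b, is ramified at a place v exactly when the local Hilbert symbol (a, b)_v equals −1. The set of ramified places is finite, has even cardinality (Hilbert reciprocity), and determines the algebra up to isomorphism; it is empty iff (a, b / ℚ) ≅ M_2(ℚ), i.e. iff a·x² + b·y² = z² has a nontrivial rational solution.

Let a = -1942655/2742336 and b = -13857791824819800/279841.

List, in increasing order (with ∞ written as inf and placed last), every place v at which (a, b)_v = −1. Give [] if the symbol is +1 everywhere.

(a, b) ≡ (-95, -102) mod (ℚ^×)²; places V = {2, 3, 5, 11, 13, 17, 19, 23, ∞}.
(a,b)_3: α=-4, u≡1; β=3, v≡2 (mod 3); (1|3)=+1, (2|3)=-1; sign (−1)^0·+1^3·-1^-4 = +1.
(a,b)_11: α=2, u≡9; β=4, v≡6 (mod 11); (9|11)=+1, (6|11)=-1; sign (−1)^0·+1^4·-1^2 = +1.
(a,b)_23: α=-2, u≡7; β=-4, v≡12 (mod 23); (7|23)=-1, (12|23)=+1; sign (−1)^0·-1^-4·+1^-2 = +1.
(a,b)_∞: sgn(-95)=−, sgn(-102)=−, so -1.
(a,b)_19: α=1, u≡12; β=2, v≡18 (mod 19); (12|19)=-1, (18|19)=-1; sign (−1)^0·-1^2·-1^1 = -1.
(a,b)_5: α=1, u≡4; β=2, v≡3 (mod 5); (4|5)=+1, (3|5)=-1; sign (−1)^0·+1^2·-1^1 = -1.
(a,b)_13: α=2, u≡3; β=4, v≡8 (mod 13); (3|13)=+1, (8|13)=-1; sign (−1)^0·+1^4·-1^2 = +1.
(a,b)_2: α=-6, β=3; u≡1, v≡5 (mod 8); ε(u)ε(v)=0·0, αω(v)=-6·1, βω(u)=3·0; sum ≡ 0  ⇒  +1.
(a,b)_17: α=0, u≡7; β=1, v≡7 (mod 17); (7|17)=-1, (7|17)=-1; sign (−1)^0·-1^1·-1^0 = -1.
(-95, -102 / ℚ) ramifies at {5, 17, 19, ∞}: a division algebra.

[5, 17, 19, inf]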